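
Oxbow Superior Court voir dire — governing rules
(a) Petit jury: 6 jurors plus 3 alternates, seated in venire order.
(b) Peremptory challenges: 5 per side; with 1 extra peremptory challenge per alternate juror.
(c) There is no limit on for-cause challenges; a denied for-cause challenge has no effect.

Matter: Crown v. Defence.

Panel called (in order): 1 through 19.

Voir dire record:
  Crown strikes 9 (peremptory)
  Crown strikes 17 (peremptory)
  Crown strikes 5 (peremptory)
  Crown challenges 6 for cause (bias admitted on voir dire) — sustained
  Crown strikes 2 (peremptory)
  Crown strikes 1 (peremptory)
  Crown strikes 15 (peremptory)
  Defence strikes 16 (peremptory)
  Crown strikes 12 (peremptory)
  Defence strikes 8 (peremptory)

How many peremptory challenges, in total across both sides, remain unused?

7

Crown allotment: 5 base + 1 × 3 alternates = 8. Defence allotment: 5 base + 1 × 3 alternates = 8.
Crown peremptories used: #9, #17, #5, #2, #1, #15, #12 — 7 (the for-cause on #6 doesn't count).
Defence peremptories used: #16, #8 — 2.
Remaining: (8 − 7) + (8 − 2) = 7.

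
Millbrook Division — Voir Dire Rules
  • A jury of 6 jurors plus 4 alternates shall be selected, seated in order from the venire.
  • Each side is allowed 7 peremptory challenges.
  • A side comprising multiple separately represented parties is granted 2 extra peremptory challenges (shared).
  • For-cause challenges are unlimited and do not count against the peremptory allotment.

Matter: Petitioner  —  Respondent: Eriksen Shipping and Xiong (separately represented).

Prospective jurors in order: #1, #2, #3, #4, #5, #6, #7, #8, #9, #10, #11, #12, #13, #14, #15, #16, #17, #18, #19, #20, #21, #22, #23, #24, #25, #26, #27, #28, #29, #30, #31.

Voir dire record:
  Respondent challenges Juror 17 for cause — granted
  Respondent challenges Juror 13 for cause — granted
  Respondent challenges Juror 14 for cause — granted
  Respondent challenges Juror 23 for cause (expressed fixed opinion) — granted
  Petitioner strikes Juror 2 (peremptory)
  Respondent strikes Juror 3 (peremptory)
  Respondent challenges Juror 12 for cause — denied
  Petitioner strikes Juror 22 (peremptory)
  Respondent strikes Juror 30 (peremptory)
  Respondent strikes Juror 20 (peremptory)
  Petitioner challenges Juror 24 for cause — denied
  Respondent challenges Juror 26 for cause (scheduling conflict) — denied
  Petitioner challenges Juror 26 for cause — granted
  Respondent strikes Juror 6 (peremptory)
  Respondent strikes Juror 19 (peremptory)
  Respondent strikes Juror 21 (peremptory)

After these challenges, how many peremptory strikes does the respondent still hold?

Respondent allotment: 7 base + 2 multi-party = 9.
Respondent peremptories used: #3, #30, #20, #6, #19, #21 — 6 (for-cause on #17, #13, #14, #23, #12, #26 don't count).
Remaining: 9 − 6 = 3.

3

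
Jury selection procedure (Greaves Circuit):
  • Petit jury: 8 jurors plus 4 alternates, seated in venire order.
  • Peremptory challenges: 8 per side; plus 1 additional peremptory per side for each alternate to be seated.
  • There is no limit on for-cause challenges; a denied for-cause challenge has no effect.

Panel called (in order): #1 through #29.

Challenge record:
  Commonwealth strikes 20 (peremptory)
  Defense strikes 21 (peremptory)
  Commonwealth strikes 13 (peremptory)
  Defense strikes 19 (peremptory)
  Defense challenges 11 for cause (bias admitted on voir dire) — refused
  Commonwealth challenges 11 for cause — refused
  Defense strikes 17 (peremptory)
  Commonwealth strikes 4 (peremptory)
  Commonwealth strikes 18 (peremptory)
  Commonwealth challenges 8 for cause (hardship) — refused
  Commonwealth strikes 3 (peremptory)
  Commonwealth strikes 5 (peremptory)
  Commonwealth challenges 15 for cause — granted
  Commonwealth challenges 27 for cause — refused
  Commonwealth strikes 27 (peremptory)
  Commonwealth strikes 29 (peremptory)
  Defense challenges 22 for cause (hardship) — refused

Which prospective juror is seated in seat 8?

11

Removed: #3, #4, #5, #13, #15, #17, #18, #19, #20, #21, #27, #29. (#8, #11, #22 stay — for-cause denied.)
Seating in order: seats 1–8 → #1, #2, #6, #7, #8, #9, #10, #11; alternates → #12, #14, #16, #22.
So seat 8 is #11.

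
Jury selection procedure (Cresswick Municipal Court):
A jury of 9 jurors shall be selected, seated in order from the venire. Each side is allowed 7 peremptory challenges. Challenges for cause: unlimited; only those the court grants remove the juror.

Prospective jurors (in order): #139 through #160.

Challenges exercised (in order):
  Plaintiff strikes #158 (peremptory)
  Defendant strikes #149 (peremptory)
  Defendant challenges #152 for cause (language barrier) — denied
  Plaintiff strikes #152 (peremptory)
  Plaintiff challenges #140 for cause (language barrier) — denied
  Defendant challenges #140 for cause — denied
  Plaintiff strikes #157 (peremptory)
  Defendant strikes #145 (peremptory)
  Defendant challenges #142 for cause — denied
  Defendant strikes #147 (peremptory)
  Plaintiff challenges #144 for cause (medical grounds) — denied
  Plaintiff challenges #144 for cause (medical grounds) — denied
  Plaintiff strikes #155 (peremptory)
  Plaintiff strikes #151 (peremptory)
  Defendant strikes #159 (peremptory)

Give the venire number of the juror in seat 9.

Removed: #145, #147, #149, #151, #152, #155, #157, #158, #159. (#140, #142, #144 stay — for-cause denied.)
Seating in order: seats 1–9 → #139, #140, #141, #142, #143, #144, #146, #148, #150.
So seat 9 is #150.

150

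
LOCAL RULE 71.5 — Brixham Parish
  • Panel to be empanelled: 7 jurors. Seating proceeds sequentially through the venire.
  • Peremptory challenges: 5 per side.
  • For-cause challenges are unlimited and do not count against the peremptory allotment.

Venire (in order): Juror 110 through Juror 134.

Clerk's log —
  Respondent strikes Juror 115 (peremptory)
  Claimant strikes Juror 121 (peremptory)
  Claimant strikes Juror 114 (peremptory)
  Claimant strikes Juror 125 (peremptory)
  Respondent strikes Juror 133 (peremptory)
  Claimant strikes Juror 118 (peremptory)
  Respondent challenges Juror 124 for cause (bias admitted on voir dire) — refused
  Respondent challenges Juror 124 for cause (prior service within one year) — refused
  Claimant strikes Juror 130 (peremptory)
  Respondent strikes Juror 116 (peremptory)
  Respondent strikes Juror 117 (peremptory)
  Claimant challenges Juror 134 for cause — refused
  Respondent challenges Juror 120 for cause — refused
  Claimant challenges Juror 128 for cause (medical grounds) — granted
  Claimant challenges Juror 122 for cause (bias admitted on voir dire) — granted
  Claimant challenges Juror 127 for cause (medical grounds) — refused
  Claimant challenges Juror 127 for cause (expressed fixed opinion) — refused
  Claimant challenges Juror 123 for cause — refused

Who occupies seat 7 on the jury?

Removed: #114, #115, #116, #117, #118, #121, #122, #125, #128, #130, #133. (#120, #123, #124, #127, #134 stay — for-cause denied.)
Seating in order: seats 1–7 → #110, #111, #112, #113, #119, #120, #123.
So seat 7 is #123.

123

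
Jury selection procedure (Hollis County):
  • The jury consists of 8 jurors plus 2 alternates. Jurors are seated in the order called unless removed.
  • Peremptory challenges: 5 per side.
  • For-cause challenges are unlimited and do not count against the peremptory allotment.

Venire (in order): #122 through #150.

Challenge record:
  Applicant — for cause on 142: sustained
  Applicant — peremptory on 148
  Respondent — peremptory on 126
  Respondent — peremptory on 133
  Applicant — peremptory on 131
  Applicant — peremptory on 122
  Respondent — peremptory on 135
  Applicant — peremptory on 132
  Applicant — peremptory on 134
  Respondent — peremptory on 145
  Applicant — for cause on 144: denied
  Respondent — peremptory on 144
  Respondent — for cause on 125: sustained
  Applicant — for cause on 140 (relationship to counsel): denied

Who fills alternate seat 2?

Removed: #122, #125, #126, #131, #132, #133, #134, #135, #142, #144, #145, #148. (#140 stays — for-cause denied.)
Seating in order: seats 1–8 → #123, #124, #127, #128, #129, #130, #136, #137; alternates → #138, #139.
So alternate 2 is #139.

139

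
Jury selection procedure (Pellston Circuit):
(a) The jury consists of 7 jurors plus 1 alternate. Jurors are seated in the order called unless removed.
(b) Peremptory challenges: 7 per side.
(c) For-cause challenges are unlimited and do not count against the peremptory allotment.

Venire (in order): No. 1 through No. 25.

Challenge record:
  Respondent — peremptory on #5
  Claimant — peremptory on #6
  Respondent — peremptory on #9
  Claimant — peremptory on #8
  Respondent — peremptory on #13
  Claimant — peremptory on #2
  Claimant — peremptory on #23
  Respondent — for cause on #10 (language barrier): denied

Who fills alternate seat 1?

Removed: #2, #5, #6, #8, #9, #13, #23. (#10 stays — for-cause denied.)
Seating in order: seats 1–7 → #1, #3, #4, #7, #10, #11, #12; alternates → #14.
So alternate 1 is #14.

14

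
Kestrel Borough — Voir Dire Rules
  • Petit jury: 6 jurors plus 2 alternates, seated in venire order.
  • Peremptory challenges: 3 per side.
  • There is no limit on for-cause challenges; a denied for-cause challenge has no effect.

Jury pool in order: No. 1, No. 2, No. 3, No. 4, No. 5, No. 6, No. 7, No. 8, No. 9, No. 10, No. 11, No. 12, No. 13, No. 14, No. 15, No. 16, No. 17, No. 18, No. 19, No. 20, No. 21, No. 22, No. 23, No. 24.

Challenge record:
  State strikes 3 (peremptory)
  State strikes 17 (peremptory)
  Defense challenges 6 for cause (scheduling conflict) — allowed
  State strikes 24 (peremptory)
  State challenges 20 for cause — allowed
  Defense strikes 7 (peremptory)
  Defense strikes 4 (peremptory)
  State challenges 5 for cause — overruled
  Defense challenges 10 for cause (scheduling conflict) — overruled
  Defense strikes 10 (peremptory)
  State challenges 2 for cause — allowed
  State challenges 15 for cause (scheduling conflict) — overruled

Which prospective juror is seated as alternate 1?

Removed: #2, #3, #4, #6, #7, #10, #17, #20, #24. (#5, #15 stay — for-cause denied.)
Seating in order: seats 1–6 → #1, #5, #8, #9, #11, #12; alternates → #13, #14.
So alternate 1 is #13.

13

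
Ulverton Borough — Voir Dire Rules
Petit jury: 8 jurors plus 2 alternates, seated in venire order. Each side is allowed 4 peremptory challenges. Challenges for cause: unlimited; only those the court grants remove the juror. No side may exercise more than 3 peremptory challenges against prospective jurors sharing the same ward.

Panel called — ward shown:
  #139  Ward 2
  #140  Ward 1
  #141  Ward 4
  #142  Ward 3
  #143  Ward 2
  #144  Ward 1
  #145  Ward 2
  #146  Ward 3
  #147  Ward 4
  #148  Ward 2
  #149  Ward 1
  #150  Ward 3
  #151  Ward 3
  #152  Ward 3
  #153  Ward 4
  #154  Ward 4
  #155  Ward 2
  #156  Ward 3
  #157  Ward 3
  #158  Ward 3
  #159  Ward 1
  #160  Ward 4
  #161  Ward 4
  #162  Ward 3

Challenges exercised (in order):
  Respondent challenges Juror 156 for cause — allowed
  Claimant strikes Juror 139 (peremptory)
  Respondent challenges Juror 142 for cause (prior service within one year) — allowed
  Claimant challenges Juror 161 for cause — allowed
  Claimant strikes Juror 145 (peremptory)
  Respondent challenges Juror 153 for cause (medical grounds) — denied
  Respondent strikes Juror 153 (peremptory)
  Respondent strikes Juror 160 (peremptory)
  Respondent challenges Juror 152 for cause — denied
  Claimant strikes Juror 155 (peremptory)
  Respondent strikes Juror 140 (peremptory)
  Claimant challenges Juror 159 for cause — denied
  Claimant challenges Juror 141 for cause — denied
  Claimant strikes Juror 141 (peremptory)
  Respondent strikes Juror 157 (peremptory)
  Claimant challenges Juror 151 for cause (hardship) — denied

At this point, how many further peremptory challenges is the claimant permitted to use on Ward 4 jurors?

0

Claimant peremptories so far: #139, #145, #155, #141 — 4 of 4 used, 0 left overall.
Against Ward 4: #141 — 1 used; per-ward cap 3 leaves 2.
Binding limit: min(0, 2) = 0.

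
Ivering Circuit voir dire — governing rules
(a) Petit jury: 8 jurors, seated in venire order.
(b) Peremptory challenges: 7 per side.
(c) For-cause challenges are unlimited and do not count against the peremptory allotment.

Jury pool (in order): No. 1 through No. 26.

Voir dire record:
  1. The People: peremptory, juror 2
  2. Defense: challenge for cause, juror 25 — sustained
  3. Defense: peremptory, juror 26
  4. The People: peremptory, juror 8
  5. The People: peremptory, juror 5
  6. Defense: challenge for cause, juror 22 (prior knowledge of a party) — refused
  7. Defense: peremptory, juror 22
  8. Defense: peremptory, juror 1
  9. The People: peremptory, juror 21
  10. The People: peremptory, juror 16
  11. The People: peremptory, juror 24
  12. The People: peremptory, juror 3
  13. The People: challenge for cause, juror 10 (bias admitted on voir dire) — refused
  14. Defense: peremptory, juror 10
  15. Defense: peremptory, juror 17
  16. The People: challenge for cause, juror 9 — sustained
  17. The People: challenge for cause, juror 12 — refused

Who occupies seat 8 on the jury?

Removed: #1, #2, #3, #5, #8, #9, #10, #16, #17, #21, #22, #24, #25, #26. (#12 stays — for-cause denied.)
Filling seats in venire order through position 8: #4, #6, #7, #11, #12, #13, #14, #15.
So seat 8 is #15.

15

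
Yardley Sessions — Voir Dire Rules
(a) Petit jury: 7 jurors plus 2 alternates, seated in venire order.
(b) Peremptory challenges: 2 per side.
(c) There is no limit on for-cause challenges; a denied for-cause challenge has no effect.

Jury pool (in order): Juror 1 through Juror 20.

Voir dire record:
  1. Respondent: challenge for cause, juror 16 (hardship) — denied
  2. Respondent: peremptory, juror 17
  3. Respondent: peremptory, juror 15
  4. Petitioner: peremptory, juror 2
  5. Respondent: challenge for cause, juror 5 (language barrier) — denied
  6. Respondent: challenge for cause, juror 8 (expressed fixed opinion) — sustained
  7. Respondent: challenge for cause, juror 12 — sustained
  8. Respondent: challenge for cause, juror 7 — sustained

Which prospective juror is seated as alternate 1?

Removed: #2, #7, #8, #12, #15, #17. (#5, #16 stay — for-cause denied.)
Seating in order: seats 1–7 → #1, #3, #4, #5, #6, #9, #10; alternates → #11, #13.
So alternate 1 is #11.

11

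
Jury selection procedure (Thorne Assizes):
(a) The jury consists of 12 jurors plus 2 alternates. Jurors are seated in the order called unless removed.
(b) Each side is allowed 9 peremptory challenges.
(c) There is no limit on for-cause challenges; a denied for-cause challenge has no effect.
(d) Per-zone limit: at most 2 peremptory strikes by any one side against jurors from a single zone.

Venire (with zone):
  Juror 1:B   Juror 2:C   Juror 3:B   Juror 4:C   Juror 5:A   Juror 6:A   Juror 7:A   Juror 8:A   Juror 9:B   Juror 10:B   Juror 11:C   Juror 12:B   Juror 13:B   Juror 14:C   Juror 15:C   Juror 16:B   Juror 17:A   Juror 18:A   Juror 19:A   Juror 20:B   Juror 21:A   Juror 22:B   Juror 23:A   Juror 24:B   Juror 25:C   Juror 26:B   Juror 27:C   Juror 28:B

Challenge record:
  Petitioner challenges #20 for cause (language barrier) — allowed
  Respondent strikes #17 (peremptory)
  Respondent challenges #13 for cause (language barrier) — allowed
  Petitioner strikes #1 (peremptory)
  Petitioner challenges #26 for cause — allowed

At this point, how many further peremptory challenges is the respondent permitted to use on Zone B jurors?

2

Respondent peremptories so far: #17 — 1 of 9 used, 8 left overall.
Against Zone B: none yet — per-zone cap 2 leaves 2.
Binding limit: min(8, 2) = 2.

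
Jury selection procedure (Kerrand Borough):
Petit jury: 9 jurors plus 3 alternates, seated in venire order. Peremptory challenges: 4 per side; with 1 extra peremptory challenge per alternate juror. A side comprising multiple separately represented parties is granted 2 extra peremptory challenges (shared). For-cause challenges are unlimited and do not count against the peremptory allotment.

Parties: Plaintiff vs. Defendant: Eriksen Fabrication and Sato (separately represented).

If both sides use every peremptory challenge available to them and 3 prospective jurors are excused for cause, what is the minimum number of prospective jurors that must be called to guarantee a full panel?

Seats to fill: 9 + 3 alternates = 12.
Peremptories — Plaintiff: 4 + 1×3 = 7; Defendant: 4 + 1×3 + 2 = 9; total 16.
For-cause removals: 3.
Minimum venire: 12 + 16 + 3 = 31.

31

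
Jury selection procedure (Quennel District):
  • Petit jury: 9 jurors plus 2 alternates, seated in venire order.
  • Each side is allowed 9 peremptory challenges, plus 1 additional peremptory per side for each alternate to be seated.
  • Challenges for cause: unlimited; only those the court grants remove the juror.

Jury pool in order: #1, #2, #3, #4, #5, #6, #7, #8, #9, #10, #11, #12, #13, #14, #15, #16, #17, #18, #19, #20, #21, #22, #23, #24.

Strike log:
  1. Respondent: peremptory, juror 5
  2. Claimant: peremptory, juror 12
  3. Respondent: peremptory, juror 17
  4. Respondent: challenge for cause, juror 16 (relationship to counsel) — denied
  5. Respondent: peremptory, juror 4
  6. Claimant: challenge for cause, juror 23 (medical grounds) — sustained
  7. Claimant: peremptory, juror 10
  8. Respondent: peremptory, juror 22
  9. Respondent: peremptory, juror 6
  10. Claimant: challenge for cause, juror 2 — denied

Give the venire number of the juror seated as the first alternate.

Removed: #4, #5, #6, #10, #12, #17, #22, #23. (#2, #16 stay — for-cause denied.)
Seating in order: seats 1–9 → #1, #2, #3, #7, #8, #9, #11, #13, #14; alternates → #15, #16.
So alternate 1 is #15.

15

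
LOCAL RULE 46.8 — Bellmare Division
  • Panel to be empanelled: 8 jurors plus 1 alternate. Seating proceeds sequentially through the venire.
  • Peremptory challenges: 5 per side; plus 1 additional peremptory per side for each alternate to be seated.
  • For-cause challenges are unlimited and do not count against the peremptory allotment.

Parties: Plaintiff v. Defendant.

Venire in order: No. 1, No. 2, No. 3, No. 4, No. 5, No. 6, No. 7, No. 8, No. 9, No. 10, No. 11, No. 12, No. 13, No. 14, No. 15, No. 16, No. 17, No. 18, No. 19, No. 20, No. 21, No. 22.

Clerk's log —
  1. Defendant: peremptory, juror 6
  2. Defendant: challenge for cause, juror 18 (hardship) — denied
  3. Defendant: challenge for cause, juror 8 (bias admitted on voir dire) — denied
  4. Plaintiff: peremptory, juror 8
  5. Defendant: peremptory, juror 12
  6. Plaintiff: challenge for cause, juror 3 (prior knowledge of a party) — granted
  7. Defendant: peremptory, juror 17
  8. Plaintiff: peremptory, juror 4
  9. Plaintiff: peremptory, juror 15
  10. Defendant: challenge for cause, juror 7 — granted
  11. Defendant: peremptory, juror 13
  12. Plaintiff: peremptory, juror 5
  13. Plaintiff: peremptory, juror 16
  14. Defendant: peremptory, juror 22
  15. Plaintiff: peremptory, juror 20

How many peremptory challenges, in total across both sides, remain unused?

Plaintiff allotment: 5 base + 1 × 1 alternate = 6. Defendant allotment: 5 base + 1 × 1 alternate = 6.
Plaintiff peremptories used: #8, #4, #15, #5, #16, #20 — 6 (the for-cause on #3 doesn't count).
Defendant peremptories used: #6, #12, #17, #13, #22 — 5 (for-cause on #18, #8, #7 don't count).
Remaining: (6 − 6) + (6 − 5) = 1.

1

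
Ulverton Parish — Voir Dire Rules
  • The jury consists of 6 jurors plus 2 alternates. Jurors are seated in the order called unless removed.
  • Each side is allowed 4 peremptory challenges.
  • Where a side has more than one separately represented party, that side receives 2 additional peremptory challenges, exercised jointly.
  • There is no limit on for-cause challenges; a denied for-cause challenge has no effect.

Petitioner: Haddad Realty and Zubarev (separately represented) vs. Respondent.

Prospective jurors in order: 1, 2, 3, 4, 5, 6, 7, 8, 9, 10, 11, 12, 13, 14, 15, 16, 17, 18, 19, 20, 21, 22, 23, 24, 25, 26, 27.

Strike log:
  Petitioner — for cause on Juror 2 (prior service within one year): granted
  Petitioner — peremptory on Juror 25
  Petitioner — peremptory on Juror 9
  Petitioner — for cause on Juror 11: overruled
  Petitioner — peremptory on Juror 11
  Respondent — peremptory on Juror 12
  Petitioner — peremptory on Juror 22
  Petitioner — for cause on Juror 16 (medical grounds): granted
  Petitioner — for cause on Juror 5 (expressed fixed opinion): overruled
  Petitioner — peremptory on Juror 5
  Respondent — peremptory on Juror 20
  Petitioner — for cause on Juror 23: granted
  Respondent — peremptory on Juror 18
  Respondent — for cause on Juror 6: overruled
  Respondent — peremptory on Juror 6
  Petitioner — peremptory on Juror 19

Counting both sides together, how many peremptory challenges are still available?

Petitioner allotment: 4 base + 2 multi-party = 6. Respondent allotment: 4.
Petitioner peremptories used: #25, #9, #11, #22, #5, #19 — 6 (for-cause on #2, #11, #16, #5, #23 don't count).
Respondent peremptories used: #12, #20, #18, #6 — 4 (the for-cause on #6 doesn't count).
Remaining: (6 − 6) + (4 − 4) = 0.

0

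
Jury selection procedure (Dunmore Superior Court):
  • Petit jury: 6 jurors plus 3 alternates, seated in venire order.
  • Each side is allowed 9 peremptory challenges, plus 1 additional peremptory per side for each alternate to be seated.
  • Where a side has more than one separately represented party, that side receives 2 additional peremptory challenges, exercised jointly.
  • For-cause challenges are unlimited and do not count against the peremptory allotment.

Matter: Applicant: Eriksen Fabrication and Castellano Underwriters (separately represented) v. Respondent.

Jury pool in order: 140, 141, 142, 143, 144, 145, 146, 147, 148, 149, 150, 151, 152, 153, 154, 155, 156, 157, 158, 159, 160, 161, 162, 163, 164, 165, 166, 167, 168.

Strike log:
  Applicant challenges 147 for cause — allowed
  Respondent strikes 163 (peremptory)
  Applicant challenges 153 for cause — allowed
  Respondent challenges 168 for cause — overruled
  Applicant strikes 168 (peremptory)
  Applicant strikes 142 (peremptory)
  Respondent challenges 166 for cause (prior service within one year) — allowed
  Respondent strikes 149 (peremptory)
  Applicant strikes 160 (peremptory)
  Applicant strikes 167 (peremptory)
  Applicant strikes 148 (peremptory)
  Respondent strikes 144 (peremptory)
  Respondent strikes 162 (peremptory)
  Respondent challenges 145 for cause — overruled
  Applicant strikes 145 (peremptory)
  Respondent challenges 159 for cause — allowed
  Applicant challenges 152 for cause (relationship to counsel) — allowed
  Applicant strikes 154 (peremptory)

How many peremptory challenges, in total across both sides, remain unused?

15

Applicant allotment: 9 base + 1 × 3 alternates + 2 multi-party = 14. Respondent allotment: 9 base + 1 × 3 alternates = 12.
Applicant peremptories used: #168, #142, #160, #167, #148, #145, #154 — 7 (for-cause on #147, #153, #152 don't count).
Respondent peremptories used: #163, #149, #144, #162 — 4 (for-cause on #168, #166, #145, #159 don't count).
Remaining: (14 − 7) + (12 − 4) = 15.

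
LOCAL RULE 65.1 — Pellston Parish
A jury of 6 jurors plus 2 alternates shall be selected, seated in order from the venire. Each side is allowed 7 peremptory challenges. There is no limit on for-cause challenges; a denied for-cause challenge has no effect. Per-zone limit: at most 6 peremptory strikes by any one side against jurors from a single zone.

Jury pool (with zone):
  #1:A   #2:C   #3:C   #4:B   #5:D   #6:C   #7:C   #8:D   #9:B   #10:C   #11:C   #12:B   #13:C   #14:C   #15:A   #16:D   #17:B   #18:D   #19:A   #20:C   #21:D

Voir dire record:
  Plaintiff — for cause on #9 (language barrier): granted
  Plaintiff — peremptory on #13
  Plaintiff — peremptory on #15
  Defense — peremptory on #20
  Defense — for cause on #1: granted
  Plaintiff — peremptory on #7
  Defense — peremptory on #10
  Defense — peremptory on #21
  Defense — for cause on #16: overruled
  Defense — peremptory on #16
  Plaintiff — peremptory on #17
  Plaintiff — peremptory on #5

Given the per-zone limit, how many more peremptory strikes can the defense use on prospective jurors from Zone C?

Defense peremptories so far: #20, #10, #21, #16 — 4 of 7 used, 3 left overall.
Against Zone C: #20, #10 — 2 used; per-zone cap 6 leaves 4.
Binding limit: min(3, 4) = 3.

3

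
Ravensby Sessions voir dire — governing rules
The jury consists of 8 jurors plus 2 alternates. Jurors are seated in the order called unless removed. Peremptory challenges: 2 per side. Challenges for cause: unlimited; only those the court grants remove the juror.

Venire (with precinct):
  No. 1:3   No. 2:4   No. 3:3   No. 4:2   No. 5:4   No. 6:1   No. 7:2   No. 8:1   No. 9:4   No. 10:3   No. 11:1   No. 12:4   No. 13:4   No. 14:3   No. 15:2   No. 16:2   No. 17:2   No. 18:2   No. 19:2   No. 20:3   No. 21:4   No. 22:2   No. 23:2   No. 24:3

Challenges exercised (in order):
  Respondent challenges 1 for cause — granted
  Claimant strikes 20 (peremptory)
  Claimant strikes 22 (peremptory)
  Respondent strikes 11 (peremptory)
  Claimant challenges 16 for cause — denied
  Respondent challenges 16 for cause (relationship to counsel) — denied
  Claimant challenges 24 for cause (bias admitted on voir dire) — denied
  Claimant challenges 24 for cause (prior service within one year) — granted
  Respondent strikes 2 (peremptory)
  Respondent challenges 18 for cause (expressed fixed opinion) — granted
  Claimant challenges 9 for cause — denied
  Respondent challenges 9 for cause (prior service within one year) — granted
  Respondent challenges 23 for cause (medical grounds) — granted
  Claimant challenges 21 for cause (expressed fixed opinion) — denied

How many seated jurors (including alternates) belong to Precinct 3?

3

Removed: #1, #2, #9, #11, #18, #20, #22, #23, #24.
Seated (10 incl. alternates): #3, #4, #5, #6, #7, #8, #10, #12, #13, #14.
Of those, in Precinct 3: #3, #10, #14 → 3.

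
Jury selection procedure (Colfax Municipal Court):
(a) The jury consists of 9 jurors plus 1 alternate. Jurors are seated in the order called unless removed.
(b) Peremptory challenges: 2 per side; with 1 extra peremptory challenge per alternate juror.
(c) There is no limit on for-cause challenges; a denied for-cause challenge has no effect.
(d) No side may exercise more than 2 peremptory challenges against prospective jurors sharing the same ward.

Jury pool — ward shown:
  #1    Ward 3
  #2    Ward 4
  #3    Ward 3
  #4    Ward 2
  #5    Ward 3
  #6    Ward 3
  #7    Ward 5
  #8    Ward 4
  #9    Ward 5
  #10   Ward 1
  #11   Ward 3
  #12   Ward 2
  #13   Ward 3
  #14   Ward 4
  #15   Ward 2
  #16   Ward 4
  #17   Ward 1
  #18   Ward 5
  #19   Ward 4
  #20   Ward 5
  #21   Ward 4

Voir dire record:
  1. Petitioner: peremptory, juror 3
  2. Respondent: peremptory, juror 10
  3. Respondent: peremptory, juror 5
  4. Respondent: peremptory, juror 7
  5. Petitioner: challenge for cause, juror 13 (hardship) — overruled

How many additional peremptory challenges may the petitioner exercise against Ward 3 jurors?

Petitioner peremptories so far: #3 — 1 of 3 used, 2 left overall.
Against Ward 3: #3 — 1 used; per-ward cap 2 leaves 1.
Binding limit: min(2, 1) = 1.

1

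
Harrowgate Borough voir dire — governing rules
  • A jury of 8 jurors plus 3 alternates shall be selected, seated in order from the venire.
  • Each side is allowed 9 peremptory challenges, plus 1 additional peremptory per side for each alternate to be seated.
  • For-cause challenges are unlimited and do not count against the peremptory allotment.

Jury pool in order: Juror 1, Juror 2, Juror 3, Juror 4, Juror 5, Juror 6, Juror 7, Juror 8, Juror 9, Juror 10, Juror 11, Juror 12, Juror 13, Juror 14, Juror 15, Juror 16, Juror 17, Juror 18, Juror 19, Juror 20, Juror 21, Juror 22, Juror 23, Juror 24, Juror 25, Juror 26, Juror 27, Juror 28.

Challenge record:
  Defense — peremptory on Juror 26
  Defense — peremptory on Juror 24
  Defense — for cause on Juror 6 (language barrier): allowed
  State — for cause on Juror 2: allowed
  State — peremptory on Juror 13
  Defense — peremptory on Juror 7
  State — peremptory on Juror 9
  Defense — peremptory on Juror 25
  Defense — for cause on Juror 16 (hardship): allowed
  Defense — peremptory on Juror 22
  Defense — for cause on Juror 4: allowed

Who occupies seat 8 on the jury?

14

Removed: #2, #4, #6, #7, #9, #13, #16, #22, #24, #25, #26.
Seating in order: seats 1–8 → #1, #3, #5, #8, #10, #11, #12, #14; alternates → #15, #17, #18.
So seat 8 is #14.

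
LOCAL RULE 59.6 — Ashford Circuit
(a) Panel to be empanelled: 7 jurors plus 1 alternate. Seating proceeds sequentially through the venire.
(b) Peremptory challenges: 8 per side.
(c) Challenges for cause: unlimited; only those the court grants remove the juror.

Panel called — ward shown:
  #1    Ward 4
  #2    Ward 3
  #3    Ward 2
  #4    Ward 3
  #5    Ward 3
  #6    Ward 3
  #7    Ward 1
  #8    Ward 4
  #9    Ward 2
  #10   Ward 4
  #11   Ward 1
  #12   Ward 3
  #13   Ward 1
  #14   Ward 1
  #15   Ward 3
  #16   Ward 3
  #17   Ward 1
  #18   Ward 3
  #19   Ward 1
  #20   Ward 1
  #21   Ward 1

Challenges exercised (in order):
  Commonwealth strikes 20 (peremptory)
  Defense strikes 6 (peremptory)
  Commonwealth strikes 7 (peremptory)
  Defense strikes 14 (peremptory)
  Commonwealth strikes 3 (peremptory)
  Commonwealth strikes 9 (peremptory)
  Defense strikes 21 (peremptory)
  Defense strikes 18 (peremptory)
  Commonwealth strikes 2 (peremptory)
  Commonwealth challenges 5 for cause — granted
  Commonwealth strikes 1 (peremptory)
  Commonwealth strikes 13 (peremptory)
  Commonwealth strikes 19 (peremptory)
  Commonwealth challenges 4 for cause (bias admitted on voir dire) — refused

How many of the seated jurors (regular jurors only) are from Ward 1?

1

Removed: #1, #2, #3, #5, #6, #7, #9, #13, #14, #18, #19, #20, #21.
Seated jurors 1–7: #4, #8, #10, #11, #12, #15, #16 (alternates #17 not counted).
Of those, in Ward 1: #11 → 1.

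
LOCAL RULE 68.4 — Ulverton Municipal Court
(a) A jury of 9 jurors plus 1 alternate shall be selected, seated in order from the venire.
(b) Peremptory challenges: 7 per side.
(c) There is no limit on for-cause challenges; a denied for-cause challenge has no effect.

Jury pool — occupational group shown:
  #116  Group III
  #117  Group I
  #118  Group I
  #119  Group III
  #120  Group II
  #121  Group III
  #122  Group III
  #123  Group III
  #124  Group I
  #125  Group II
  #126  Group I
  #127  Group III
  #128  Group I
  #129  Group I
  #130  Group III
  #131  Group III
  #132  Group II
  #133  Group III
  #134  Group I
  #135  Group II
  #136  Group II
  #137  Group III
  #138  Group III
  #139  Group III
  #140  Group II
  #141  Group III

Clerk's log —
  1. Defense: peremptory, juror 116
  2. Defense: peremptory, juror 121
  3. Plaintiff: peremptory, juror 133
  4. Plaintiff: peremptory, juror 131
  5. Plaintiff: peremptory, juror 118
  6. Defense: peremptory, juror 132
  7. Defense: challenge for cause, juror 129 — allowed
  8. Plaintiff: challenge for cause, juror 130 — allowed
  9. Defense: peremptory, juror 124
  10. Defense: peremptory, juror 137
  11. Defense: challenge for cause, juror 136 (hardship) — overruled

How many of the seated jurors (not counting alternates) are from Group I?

Removed: #116, #118, #121, #124, #129, #130, #131, #132, #133, #137.
Seated jurors 1–9: #117, #119, #120, #122, #123, #125, #126, #127, #128 (alternates #134 not counted).
Of those, in Group I: #117, #126, #128 → 3.

3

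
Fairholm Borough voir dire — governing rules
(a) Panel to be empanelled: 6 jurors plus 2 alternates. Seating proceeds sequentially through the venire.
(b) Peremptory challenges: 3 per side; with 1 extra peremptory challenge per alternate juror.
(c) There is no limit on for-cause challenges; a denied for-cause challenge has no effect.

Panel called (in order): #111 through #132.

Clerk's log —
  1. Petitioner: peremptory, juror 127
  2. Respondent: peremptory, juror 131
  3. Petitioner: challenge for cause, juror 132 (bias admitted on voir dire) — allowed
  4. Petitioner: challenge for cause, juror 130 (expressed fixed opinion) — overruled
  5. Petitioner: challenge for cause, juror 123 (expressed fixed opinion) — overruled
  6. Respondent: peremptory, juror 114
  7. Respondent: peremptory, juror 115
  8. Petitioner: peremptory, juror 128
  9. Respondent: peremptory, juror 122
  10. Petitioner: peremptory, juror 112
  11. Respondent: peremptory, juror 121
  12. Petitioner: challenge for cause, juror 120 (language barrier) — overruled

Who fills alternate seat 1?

120

Removed: #112, #114, #115, #121, #122, #127, #128, #131, #132. (#120, #123, #130 stay — for-cause denied.)
Seating in order: seats 1–6 → #111, #113, #116, #117, #118, #119; alternates → #120, #123.
So alternate 1 is #120.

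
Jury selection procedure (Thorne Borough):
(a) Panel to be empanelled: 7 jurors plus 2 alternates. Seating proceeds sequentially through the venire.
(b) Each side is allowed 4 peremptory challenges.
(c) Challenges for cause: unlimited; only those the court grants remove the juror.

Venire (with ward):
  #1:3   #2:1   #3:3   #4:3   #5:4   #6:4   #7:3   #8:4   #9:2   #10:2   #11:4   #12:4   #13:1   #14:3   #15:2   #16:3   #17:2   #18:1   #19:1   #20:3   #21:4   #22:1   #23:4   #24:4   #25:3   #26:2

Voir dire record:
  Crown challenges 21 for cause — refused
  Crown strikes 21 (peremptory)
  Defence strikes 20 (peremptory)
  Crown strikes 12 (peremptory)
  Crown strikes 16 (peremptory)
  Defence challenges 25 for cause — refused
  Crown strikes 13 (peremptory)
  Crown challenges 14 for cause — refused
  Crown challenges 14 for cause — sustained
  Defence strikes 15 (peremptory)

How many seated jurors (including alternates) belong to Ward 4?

Removed: #12, #13, #14, #15, #16, #20, #21.
Seated (9 incl. alternates): #1, #2, #3, #4, #5, #6, #7, #8, #9.
Of those, in Ward 4: #5, #6, #8 → 3.

3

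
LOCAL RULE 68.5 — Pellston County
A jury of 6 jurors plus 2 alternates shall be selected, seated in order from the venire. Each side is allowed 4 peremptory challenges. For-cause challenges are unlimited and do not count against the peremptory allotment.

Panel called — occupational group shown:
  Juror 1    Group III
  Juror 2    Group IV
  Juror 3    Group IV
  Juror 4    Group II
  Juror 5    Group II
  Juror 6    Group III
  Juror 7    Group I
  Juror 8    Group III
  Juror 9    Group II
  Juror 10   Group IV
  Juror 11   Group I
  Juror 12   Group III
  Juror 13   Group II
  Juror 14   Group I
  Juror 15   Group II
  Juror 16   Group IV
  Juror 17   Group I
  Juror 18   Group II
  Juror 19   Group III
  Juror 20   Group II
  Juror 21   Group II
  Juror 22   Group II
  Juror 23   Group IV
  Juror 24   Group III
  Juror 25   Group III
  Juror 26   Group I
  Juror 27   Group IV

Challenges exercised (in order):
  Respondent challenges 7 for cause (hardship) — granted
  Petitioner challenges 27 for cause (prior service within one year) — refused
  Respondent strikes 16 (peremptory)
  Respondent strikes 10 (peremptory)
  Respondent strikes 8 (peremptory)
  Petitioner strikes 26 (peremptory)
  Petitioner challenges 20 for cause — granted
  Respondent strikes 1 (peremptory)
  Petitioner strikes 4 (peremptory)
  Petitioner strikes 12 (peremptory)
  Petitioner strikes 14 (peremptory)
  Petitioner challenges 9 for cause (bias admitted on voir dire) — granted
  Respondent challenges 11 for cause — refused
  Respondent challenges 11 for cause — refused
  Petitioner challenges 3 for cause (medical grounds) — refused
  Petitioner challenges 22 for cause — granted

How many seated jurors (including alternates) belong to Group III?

Removed: #1, #4, #7, #8, #9, #10, #12, #14, #16, #20, #22, #26.
Seated (8 incl. alternates): #2, #3, #5, #6, #11, #13, #15, #17.
Of those, in Group III: #6 → 1.

1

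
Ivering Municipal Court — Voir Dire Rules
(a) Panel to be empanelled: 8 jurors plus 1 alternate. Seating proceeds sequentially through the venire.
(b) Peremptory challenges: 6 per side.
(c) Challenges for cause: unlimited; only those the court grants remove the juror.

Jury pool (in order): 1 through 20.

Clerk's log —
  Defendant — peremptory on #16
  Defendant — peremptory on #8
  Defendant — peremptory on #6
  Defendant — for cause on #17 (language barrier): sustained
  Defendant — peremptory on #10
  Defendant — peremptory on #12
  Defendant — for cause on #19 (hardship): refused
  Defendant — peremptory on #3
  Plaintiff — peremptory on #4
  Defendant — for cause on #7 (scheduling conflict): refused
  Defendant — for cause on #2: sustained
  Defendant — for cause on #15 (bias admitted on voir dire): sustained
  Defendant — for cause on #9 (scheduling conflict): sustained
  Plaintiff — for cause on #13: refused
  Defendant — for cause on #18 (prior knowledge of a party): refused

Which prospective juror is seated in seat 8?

Removed: #2, #3, #4, #6, #8, #9, #10, #12, #15, #16, #17. (#7, #13, #18, #19 stay — for-cause denied.)
Seating in order: seats 1–8 → #1, #5, #7, #11, #13, #14, #18, #19; alternates → #20.
So seat 8 is #19.

19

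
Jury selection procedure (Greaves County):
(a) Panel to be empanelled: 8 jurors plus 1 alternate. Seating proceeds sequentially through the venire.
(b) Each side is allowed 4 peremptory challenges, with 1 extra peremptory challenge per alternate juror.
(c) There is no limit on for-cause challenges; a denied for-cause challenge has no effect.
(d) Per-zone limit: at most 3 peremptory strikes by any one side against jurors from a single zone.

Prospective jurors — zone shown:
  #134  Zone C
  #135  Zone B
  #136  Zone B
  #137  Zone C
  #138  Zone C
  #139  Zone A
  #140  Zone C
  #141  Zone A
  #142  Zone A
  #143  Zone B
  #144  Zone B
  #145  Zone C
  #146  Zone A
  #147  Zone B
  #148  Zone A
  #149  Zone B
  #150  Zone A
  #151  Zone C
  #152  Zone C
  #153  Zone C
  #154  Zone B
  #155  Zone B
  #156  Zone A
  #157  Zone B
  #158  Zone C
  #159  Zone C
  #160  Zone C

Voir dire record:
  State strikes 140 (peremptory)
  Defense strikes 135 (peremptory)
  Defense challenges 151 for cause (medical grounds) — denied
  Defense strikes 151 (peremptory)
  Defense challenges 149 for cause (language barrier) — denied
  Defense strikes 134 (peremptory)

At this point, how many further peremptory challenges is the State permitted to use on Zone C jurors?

2

State peremptories so far: #140 — 1 of 5 used, 4 left overall.
Against Zone C: #140 — 1 used; per-zone cap 3 leaves 2.
Binding limit: min(4, 2) = 2.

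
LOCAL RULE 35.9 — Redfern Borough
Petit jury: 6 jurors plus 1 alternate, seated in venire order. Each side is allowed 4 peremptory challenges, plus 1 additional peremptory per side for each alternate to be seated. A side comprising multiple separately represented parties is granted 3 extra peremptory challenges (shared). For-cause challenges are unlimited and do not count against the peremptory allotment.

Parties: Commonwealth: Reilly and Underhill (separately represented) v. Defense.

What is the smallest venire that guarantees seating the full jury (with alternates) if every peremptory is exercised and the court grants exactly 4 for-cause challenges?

Seats to fill: 6 + 1 alternates = 7.
Peremptories — Commonwealth: 4 + 1×1 + 3 = 8; Defense: 4 + 1×1 = 5; total 13.
For-cause removals: 4.
Minimum venire: 7 + 13 + 4 = 24.

24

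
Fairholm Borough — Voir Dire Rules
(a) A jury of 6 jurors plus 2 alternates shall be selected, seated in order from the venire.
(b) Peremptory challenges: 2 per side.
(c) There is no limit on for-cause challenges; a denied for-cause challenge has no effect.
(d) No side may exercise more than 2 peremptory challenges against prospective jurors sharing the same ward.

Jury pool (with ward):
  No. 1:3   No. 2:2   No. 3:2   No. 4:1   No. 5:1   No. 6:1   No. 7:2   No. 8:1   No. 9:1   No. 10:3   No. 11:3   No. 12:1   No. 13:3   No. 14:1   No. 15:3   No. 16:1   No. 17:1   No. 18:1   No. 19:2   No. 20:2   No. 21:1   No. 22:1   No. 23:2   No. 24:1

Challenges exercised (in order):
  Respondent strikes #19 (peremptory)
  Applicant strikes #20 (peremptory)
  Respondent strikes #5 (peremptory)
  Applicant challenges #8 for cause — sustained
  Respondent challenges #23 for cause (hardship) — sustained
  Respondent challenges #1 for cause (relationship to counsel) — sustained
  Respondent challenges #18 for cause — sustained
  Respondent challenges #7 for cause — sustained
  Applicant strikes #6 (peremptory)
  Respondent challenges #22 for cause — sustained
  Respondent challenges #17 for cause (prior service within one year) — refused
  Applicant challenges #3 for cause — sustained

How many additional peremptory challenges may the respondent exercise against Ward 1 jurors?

Respondent peremptories so far: #19, #5 — 2 of 2 used, 0 left overall.
Against Ward 1: #5 — 1 used; per-ward cap 2 leaves 1.
Binding limit: min(0, 1) = 0.

0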